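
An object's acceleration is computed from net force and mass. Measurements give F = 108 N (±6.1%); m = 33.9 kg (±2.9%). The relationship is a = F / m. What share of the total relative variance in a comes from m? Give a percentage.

(δa/a)² = (1·δF/F)² + (-1·δm/m)²
  F term: (1×0.0610)² = 0.00372
  m term: (-1×0.0290)² = 0.000841
Total = 0.00456. Share from m = 0.000841/0.00456 = 0.184.

18.4%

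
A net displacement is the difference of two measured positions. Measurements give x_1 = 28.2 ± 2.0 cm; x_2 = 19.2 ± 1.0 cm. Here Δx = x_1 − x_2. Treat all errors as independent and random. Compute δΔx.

2.24 cm

Absolute uncertainties add in quadrature for a linear combination:
  (δx_1)² = 4.00;  (δx_2)² = 1.00
δΔx = √(5.00) = 2.24 cm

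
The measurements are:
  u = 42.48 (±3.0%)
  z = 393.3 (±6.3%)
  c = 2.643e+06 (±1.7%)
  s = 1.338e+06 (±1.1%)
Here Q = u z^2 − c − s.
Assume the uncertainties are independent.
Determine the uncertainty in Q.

8.52e+05

Let p = u·z^2 = 6.571e+06. δp/p = √((1·δu/u)² + (2·δz/z)²) = √(0.000900 + 0.0159) = 0.130, so δp = 8.51e+05.
Q = p − c − s: δQ = √(δp² + δc² + δs²) = √(7.24e+11 + 2.02e+09 + 2.17e+08) = 8.52e+05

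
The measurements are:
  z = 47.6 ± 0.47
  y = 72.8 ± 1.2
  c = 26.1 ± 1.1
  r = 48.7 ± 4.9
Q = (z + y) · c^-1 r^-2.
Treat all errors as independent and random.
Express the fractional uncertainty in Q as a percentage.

20.6%

Let u = z + y = 120. δu = √(δz² + δy²) = √(0.221 + 1.44) = 1.29, so δu/u = 0.0107.
Q is then a monomial in u, c, r:
δQ/Q = √((δu/u)² + (-1·δc/c)² + (-2·δr/r)²) = √(0.000115 + 0.00178 + 0.0405) = 0.206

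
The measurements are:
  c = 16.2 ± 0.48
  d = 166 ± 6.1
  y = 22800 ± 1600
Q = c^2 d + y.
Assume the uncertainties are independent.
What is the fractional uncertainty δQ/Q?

Let p = c^2·d = 43600. δp/p = √((2·δc/c)² + (1·δd/d)²) = √(0.00351 + 0.00135) = 0.0697, so δp = 3040.
Q = p + y: δQ = √(δp² + δy²) = √(9.23e+06 + 2.56e+06) = 3430
Q = 66400, so δQ/Q = 3430/66400 = 0.0517.

0.0517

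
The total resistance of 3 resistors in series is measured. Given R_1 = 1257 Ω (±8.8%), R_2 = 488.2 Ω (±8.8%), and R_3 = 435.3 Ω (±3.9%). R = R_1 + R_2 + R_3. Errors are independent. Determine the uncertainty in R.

120 Ω

Absolute uncertainties add in quadrature for a linear combination:
  (δR_1)² = 12200;  (δR_2)² = 1850;  (δR_3)² = 288
δR = √(14400) = 120 Ω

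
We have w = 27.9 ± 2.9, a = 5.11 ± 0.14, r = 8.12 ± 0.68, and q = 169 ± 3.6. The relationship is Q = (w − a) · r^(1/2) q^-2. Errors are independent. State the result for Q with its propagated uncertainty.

0.00227 ± 0.000320

Let u = w − a = 22.8. δu = √(δw² + δa²) = √(8.41 + 0.0196) = 2.90, so δu/u = 0.127.
Q is then a monomial in u, r, q:
δQ/Q = √((δu/u)² + (½·δr/r)² + (-2·δq/q)²) = √(0.0162 + 0.00175 + 0.00182) = 0.141
Q = 0.00227, so δQ = 0.141 × 0.00227 = 0.000320.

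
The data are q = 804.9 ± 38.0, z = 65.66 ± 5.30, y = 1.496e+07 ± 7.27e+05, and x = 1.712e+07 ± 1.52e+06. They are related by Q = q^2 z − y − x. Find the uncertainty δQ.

Let p = q^2·z = 4.254e+07. δp/p = √((2·δq/q)² + (1·δz/z)²) = √(0.00892 + 0.00652) = 0.124, so δp = 5.28e+06.
Q = p − y − x: δQ = √(δp² + δy² + δx²) = √(2.79e+13 + 5.29e+11 + 2.31e+12) = 5.55e+06

5.55e+06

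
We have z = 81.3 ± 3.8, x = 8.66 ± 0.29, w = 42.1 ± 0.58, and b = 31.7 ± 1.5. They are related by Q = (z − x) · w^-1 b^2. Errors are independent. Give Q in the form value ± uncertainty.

Let u = z − x = 72.6. δu = √(δz² + δx²) = √(14.4 + 0.0841) = 3.81, so δu/u = 0.0525.
Q is then a monomial in u, w, b:
δQ/Q = √((δu/u)² + (-1·δw/w)² + (2·δb/b)²) = √(0.00275 + 0.000190 + 0.00896) = 0.109
Q = 1730, so δQ = 0.109 × 1730 = 189.

1730 ± 189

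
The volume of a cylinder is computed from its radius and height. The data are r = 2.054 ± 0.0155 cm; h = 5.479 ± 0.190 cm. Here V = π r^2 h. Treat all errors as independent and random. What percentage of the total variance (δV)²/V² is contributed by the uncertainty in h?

84.1%

(δV/V)² = (2·δr/r)² + (1·δh/h)²
  r term: (2×0.00755)² = 0.000228
  h term: (1×0.0347)² = 0.00120
Total = 0.00143. Share from h = 0.00120/0.00143 = 0.841.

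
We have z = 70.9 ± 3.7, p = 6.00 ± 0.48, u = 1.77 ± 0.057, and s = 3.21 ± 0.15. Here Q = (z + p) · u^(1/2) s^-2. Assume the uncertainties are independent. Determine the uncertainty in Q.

Let w = z + p = 76.9. δw = √(δz² + δp²) = √(13.7 + 0.230) = 3.73, so δw/w = 0.0485.
Q is then a monomial in w, u, s:
δQ/Q = √((δw/w)² + (½·δu/u)² + (-2·δs/s)²) = √(0.00235 + 0.000259 + 0.00873) = 0.107
Q = 9.93, so δQ = 0.107 × 9.93 = 1.06.

1.06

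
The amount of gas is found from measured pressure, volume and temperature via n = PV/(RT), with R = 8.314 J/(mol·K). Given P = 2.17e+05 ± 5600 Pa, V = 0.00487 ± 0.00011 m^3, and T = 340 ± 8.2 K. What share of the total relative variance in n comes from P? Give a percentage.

(δn/n)² = (1·δP/P)² + (1·δV/V)² + (-1·δT/T)²
  P term: (1×0.0258)² = 0.000666
  V term: (1×0.0226)² = 0.000510
  T term: (-1×0.0241)² = 0.000582
Total = 0.00176. Share from P = 0.000666/0.00176 = 0.379.

37.9%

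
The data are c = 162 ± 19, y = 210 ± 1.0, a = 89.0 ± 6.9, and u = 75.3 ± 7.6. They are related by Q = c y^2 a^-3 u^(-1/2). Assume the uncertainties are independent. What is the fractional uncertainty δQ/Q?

Relative error in a monomial: (δQ/Q)² = Σ (nᵢ · δxᵢ/xᵢ)².
  (1·δc/c)² = (1×0.117)² = 0.0138;  (2·δy/y)² = (2×0.00476)² = 9.07e-05;  (-3·δa/a)² = (-3×0.0775)² = 0.0541;  (−½·δu/u)² = (-0.5×0.101)² = 0.00255
δQ/Q = √(0.0705) = 0.265

0.265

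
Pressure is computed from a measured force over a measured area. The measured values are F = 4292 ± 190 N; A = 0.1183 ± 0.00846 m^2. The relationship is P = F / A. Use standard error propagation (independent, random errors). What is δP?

Relative error in a monomial: (δP/P)² = Σ (nᵢ · δxᵢ/xᵢ)².
  (1·δF/F)² = (1×0.0443)² = 0.00196;  (-1·δA/A)² = (-1×0.0715)² = 0.00511
δP/P = √(0.00707) = 0.0841
P = 36280 Pa, so δP = 0.0841 × 36280 = 3050 Pa.

3050 Pa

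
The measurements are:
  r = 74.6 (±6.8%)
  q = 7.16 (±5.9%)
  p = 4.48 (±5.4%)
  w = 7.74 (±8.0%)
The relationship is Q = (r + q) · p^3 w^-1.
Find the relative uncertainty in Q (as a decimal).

Let u = r + q = 81.8. δu = √(δr² + δq²) = √(25.7 + 0.178) = 5.09, so δu/u = 0.0623.
Q is then a monomial in u, p, w:
δQ/Q = √((δu/u)² + (3·δp/p)² + (-1·δw/w)²) = √(0.00388 + 0.0262 + 0.00640) = 0.191

0.191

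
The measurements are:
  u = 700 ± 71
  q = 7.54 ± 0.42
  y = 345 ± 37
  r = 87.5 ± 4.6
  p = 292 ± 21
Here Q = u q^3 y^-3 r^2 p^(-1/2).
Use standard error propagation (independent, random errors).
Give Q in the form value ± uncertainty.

3.27 ± 1.29

Q is a product of powers, so relative uncertainties combine in quadrature:
  (1·δu/u)² = (1×0.101)² = 0.0103;  (3·δq/q)² = (3×0.0557)² = 0.0279;  (-3·δy/y)² = (-3×0.107)² = 0.104;  (2·δr/r)² = (2×0.0526)² = 0.0111;  (−½·δp/p)² = (-0.5×0.0719)² = 0.00129
δQ/Q = √(0.154) = 0.393
Q = 3.27, so δQ = 0.393 × 3.27 = 1.29.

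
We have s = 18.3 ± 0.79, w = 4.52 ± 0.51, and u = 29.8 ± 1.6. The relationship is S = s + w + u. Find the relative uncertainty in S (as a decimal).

0.0353

S is a linear combination, so absolute uncertainties add in quadrature:
  (δs)² = 0.624;  (δw)² = 0.260;  (δu)² = 2.56
δS = √(3.44) = 1.86
S = 52.6, so δS/S = 1.86/52.6 = 0.0353.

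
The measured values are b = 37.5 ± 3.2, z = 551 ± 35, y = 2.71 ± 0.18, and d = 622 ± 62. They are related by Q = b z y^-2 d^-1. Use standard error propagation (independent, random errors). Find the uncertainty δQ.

0.892

Since Q is a product/quotient, work with relative uncertainties:
  (1·δb/b)² = (1×0.0853)² = 0.00728;  (1·δz/z)² = (1×0.0635)² = 0.00403;  (-2·δy/y)² = (-2×0.0664)² = 0.0176;  (-1·δd/d)² = (-1×0.0997)² = 0.00994
δQ/Q = √(0.0389) = 0.197
Q = 4.52, so δQ = 0.197 × 4.52 = 0.892.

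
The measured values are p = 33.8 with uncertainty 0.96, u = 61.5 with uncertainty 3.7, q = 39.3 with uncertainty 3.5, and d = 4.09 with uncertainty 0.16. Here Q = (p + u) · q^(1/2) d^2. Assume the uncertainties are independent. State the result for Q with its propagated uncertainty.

Let w = p + u = 95.3. δw = √(δp² + δu²) = √(0.922 + 13.7) = 3.82, so δw/w = 0.0401.
Q is then a monomial in w, q, d:
δQ/Q = √((δw/w)² + (½·δq/q)² + (2·δd/d)²) = √(0.00161 + 0.00198 + 0.00612) = 0.0986
Q = 9990, so δQ = 0.0986 × 9990 = 985.

9990 ± 985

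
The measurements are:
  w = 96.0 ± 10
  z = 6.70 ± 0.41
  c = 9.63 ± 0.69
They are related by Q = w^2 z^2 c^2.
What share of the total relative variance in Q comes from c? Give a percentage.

(δQ/Q)² = (2·δw/w)² + (2·δz/z)² + (2·δc/c)²
  w term: (2×0.104)² = 0.0434
  z term: (2×0.0612)² = 0.0150
  c term: (2×0.0717)² = 0.0205
Total = 0.0789. Share from c = 0.0205/0.0789 = 0.260.

26.0%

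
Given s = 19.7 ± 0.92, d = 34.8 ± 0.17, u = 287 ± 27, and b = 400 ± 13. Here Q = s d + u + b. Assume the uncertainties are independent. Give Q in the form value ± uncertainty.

Let p = s·d = 686. δp/p = √((1·δs/s)² + (1·δd/d)²) = √(0.00218 + 2.39e-05) = 0.0470, so δp = 32.2.
Q = p + u + b: δQ = √(δp² + δu² + δb²) = √(1040 + 729 + 169) = 44.0
Q = 1370.

1370 ± 44.0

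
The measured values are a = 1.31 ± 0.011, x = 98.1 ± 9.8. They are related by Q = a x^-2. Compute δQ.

2.72e-05

Products/powers → add relative errors in quadrature, weighted by exponent:
  (1·δa/a)² = (1×0.00840)² = 7.05e-05;  (-2·δx/x)² = (-2×0.0999)² = 0.0399
δQ/Q = √(0.0400) = 0.200
Q = 0.000136, so δQ = 0.200 × 0.000136 = 2.72e-05.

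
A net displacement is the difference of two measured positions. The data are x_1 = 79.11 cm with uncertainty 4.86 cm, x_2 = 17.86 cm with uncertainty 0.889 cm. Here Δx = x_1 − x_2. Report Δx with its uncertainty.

61.25 ± 4.94 cm

Absolute uncertainties add in quadrature for a linear combination:
  (δx_1)² = 23.6;  (δx_2)² = 0.790
δΔx = √(24.4) = 4.94 cm
Δx = 61.25 cm.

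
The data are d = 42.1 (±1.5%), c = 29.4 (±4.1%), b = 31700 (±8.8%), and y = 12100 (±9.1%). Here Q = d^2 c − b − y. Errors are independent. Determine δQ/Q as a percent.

Let p = d^2·c = 52100. δp/p = √((2·δd/d)² + (1·δc/c)²) = √(0.000900 + 0.00168) = 0.0508, so δp = 2650.
Q = p − b − y: δQ = √(δp² + δb² + δy²) = √(7.01e+06 + 7.78e+06 + 1.21e+06) = 4000
Q = 8310, so δQ/Q = 4000/8310 = 0.481.

48.1%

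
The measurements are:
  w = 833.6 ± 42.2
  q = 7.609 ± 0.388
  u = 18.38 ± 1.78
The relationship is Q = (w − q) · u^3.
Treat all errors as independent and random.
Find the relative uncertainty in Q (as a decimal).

Let h = w − q = 826.0. δh = √(δw² + δq²) = √(1780 + 0.151) = 42.2, so δh/h = 0.0511.
Q is then a monomial in h, u:
δQ/Q = √((δh/h)² + (3·δu/u)²) = √(0.00261 + 0.0844) = 0.295

0.295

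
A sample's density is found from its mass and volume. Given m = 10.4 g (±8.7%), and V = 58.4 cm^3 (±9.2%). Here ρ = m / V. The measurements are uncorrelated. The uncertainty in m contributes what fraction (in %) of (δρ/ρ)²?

47.2%

(δρ/ρ)² = (1·δm/m)² + (-1·δV/V)²
  m term: (1×0.0870)² = 0.00757
  V term: (-1×0.0920)² = 0.00846
Total = 0.0160. Share from m = 0.00757/0.0160 = 0.472.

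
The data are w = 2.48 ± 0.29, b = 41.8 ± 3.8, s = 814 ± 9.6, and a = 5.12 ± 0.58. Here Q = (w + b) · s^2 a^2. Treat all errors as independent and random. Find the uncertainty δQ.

1.87e+08

Let u = w + b = 44.3. δu = √(δw² + δb²) = √(0.0841 + 14.4) = 3.81, so δu/u = 0.0861.
Q is then a monomial in u, s, a:
δQ/Q = √((δu/u)² + (2·δs/s)² + (2·δa/a)²) = √(0.00741 + 0.000556 + 0.0513) = 0.244
Q = 7.69e+08, so δQ = 0.244 × 7.69e+08 = 1.87e+08.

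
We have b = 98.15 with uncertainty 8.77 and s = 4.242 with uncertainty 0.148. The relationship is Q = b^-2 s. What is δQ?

8.02e-05

Relative error in a monomial: (δQ/Q)² = Σ (nᵢ · δxᵢ/xᵢ)².
  (-2·δb/b)² = (-2×0.0894)² = 0.0319;  (1·δs/s)² = (1×0.0349)² = 0.00122
δQ/Q = √(0.0332) = 0.182
Q = 0.0004403, so δQ = 0.182 × 0.0004403 = 8.02e-05.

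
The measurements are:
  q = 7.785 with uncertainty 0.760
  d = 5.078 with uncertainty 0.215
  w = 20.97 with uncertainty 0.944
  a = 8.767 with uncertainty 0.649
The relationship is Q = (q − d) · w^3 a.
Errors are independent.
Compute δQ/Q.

0.330

Let u = q − d = 2.707. δu = √(δq² + δd²) = √(0.578 + 0.0462) = 0.790, so δu/u = 0.292.
Q is then a monomial in u, w, a:
δQ/Q = √((δu/u)² + (3·δw/w)² + (1·δa/a)²) = √(0.0851 + 0.0182 + 0.00548) = 0.330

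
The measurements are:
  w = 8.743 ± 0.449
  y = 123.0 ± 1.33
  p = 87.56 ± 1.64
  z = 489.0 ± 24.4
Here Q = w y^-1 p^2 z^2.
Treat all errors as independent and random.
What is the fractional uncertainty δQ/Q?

Relative error in a monomial: (δQ/Q)² = Σ (nᵢ · δxᵢ/xᵢ)².
  (1·δw/w)² = (1×0.0514)² = 0.00264;  (-1·δy/y)² = (-1×0.0108)² = 0.000117;  (2·δp/p)² = (2×0.0187)² = 0.00140;  (2·δz/z)² = (2×0.0499)² = 0.00996
δQ/Q = √(0.0141) = 0.119

0.119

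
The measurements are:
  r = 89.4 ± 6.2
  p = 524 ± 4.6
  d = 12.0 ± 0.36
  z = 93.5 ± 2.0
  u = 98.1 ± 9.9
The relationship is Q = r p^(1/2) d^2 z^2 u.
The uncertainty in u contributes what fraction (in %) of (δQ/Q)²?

49.8%

(δQ/Q)² = (1·δr/r)² + (½·δp/p)² + (2·δd/d)² + (2·δz/z)² + (1·δu/u)²
  r term: (1×0.0694)² = 0.00481
  p term: (0.5×0.00878)² = 1.93e-05
  d term: (2×0.0300)² = 0.00360
  z term: (2×0.0214)² = 0.00183
  u term: (1×0.101)² = 0.0102
Total = 0.0204. Share from u = 0.0102/0.0204 = 0.498.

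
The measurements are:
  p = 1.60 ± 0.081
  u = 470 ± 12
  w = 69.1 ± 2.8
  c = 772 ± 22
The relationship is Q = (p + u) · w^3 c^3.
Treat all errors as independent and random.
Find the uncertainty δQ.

Let h = p + u = 472. δh = √(δp² + δu²) = √(0.00656 + 144) = 12.0, so δh/h = 0.0254.
Q is then a monomial in h, w, c:
δQ/Q = √((δh/h)² + (3·δw/w)² + (3·δc/c)²) = √(0.000647 + 0.0148 + 0.00731) = 0.151
Q = 7.16e+16, so δQ = 0.151 × 7.16e+16 = 1.08e+16.

1.08e+16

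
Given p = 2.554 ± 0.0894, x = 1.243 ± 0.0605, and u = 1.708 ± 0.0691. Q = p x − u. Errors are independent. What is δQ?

Let w = p·x = 3.175. δw/w = √((1·δp/p)² + (1·δx/x)²) = √(0.00123 + 0.00237) = 0.0600, so δw = 0.190.
Q = w − u: δQ = √(δw² + δu²) = √(0.0362 + 0.00477) = 0.202

0.202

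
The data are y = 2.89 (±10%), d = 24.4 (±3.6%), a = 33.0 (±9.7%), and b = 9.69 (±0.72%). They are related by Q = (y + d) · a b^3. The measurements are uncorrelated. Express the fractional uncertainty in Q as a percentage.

10.5%

Let u = y + d = 27.3. δu = √(δy² + δd²) = √(0.0835 + 0.772) = 0.925, so δu/u = 0.0339.
Q is then a monomial in u, a, b:
δQ/Q = √((δu/u)² + (1·δa/a)² + (3·δb/b)²) = √(0.00115 + 0.00941 + 0.000467) = 0.105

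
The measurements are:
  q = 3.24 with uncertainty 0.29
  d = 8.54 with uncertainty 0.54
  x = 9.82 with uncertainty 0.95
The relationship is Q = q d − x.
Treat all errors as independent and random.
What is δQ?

3.18

Let p = q·d = 27.7. δp/p = √((1·δq/q)² + (1·δd/d)²) = √(0.00801 + 0.00400) = 0.110, so δp = 3.03.
Q = p − x: δQ = √(δp² + δx²) = √(9.19 + 0.902) = 3.18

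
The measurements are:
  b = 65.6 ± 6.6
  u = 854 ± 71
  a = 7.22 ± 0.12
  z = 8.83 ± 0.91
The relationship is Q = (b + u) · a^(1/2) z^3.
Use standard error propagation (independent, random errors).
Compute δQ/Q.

Let w = b + u = 920. δw = √(δb² + δu²) = √(43.6 + 5040) = 71.3, so δw/w = 0.0775.
Q is then a monomial in w, a, z:
δQ/Q = √((δw/w)² + (½·δa/a)² + (3·δz/z)²) = √(0.00601 + 6.91e-05 + 0.0956) = 0.319

0.319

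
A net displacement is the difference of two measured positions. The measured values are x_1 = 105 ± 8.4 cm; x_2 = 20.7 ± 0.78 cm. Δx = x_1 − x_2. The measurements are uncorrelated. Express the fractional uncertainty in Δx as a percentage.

Sums and differences: (δΔx)² = Σ (cᵢ δxᵢ)².
  (δx_1)² = 70.6;  (δx_2)² = 0.608
δΔx = √(71.2) = 8.44 cm
Δx = 84.3 cm, so δΔx/Δx = 8.44/84.3 = 0.100.

10.0%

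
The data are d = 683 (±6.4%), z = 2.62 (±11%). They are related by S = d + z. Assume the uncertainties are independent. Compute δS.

43.7

For a sum/difference, combine absolute errors in quadrature:
  (δd)² = 1910;  (δz)² = 0.0831
δS = √(1910) = 43.7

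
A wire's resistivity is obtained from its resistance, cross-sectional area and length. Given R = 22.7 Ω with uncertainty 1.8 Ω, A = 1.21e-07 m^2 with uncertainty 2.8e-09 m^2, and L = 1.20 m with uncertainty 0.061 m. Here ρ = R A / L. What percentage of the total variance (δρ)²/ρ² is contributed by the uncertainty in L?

(δρ/ρ)² = (1·δR/R)² + (1·δA/A)² + (-1·δL/L)²
  R term: (1×0.0793)² = 0.00629
  A term: (1×0.0231)² = 0.000535
  L term: (-1×0.0508)² = 0.00258
Total = 0.00941. Share from L = 0.00258/0.00941 = 0.275.

27.5%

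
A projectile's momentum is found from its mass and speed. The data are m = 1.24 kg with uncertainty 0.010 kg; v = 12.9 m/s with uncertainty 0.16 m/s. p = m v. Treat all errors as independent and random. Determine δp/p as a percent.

Products/powers → add relative errors in quadrature, weighted by exponent:
  (1·δm/m)² = (1×0.00806)² = 6.5e-05;  (1·δv/v)² = (1×0.0124)² = 0.000154
δp/p = √(0.000219) = 0.0148

1.48%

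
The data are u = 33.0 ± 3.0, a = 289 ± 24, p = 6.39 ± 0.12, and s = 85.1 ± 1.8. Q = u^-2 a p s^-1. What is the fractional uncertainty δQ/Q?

0.202

For a monomial Q ∝ u^-2, a, p, s^-1, fractional errors add in quadrature:
  (-2·δu/u)² = (-2×0.0909)² = 0.0331;  (1·δa/a)² = (1×0.0830)² = 0.00690;  (1·δp/p)² = (1×0.0188)² = 0.000353;  (-1·δs/s)² = (-1×0.0212)² = 0.000447
δQ/Q = √(0.0408) = 0.202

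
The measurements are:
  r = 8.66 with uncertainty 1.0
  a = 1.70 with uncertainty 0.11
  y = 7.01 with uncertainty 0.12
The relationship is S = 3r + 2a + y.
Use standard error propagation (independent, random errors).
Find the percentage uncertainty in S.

Each term contributes (cᵢ δxᵢ)² to (δS)²:
  (3·δr)² = 9.00;  (2·δa)² = 0.0484;  (δy)² = 0.0144
δS = √(9.06) = 3.01
S = 36.4, so δS/S = 3.01/36.4 = 0.0827.

8.27%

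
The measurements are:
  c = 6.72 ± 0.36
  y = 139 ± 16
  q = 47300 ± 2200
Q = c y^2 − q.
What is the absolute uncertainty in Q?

30800

Let p = c·y^2 = 1.3e+05. δp/p = √((1·δc/c)² + (2·δy/y)²) = √(0.00287 + 0.0530) = 0.236, so δp = 30700.
Q = p − q: δQ = √(δp² + δq²) = √(9.42e+08 + 4.84e+06) = 30800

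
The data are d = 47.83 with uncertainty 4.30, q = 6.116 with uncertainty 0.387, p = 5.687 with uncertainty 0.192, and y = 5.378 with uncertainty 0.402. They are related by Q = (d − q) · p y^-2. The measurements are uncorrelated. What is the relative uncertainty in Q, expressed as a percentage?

18.5%

Let u = d − q = 41.71. δu = √(δd² + δq²) = √(18.5 + 0.150) = 4.32, so δu/u = 0.103.
Q is then a monomial in u, p, y:
δQ/Q = √((δu/u)² + (1·δp/p)² + (-2·δy/y)²) = √(0.0107 + 0.00114 + 0.0223) = 0.185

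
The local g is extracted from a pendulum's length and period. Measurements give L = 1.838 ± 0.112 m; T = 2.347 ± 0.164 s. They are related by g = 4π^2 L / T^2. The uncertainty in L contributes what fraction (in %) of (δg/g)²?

16.0%

(δg/g)² = (1·δL/L)² + (-2·δT/T)²
  L term: (1×0.0609)² = 0.00371
  T term: (-2×0.0699)² = 0.0195
Total = 0.0232. Share from L = 0.00371/0.0232 = 0.160.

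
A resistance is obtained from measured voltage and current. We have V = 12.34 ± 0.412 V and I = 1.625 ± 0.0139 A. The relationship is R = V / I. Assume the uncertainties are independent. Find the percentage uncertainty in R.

3.45%

Each factor contributes (exponent × relative error)² to (δR/R)²:
  (1·δV/V)² = (1×0.0334)² = 0.00111;  (-1·δI/I)² = (-1×0.00855)² = 7.32e-05
δR/R = √(0.00119) = 0.0345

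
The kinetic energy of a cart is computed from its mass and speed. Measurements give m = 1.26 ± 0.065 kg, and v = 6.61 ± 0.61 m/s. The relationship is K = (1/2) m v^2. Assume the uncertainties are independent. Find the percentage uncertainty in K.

Each factor contributes (exponent × relative error)² to (δK/K)²:
  (1·δm/m)² = (1×0.0516)² = 0.00266;  (2·δv/v)² = (2×0.0923)² = 0.0341
δK/K = √(0.0367) = 0.192

19.2%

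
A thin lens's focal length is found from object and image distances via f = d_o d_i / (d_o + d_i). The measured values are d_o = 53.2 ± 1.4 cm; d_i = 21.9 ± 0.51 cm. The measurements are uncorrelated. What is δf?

0.282 cm

∂f/∂d_o = (d_i/(d_o+d_i))² = 0.0850;  ∂f/∂d_i = (d_o/(d_o+d_i))² = 0.502
δf = √((∂f/∂d_o · δd_o)² + (∂f/∂d_i · δd_i)²) = √(0.0142 + 0.0655) = 0.282 cm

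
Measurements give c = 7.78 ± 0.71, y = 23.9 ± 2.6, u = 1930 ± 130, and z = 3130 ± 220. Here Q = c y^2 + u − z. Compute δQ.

1080

Let p = c·y^2 = 4440. δp/p = √((1·δc/c)² + (2·δy/y)²) = √(0.00833 + 0.0473) = 0.236, so δp = 1050.
Q = p + u − z: δQ = √(δp² + δu² + δz²) = √(1.1e+06 + 16900 + 48400) = 1080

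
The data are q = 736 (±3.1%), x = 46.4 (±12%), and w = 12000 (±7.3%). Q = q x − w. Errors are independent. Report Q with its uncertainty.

Let p = q·x = 34200. δp/p = √((1·δq/q)² + (1·δx/x)²) = √(0.000961 + 0.0144) = 0.124, so δp = 4230.
Q = p − w: δQ = √(δp² + δw²) = √(1.79e+07 + 7.67e+05) = 4320
Q = 22200.

22200 ± 4320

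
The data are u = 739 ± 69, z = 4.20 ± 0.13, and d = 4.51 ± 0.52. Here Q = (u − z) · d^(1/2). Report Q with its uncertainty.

Let w = u − z = 735. δw = √(δu² + δz²) = √(4760 + 0.0169) = 69.0, so δw/w = 0.0939.
Q is then a monomial in w, d:
δQ/Q = √((δw/w)² + (½·δd/d)²) = √(0.00882 + 0.00332) = 0.110
Q = 1560, so δQ = 0.110 × 1560 = 172.

1560 ± 172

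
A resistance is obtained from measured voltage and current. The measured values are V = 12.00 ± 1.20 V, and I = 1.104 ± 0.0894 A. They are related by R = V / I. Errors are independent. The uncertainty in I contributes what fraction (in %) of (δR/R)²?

(δR/R)² = (1·δV/V)² + (-1·δI/I)²
  V term: (1×0.100)² = 0.0100
  I term: (-1×0.0810)² = 0.00656
Total = 0.0166. Share from I = 0.00656/0.0166 = 0.396.

39.6%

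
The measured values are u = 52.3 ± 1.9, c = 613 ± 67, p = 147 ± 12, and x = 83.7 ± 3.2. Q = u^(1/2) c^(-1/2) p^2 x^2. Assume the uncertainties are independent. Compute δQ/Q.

Products/powers → add relative errors in quadrature, weighted by exponent:
  (½·δu/u)² = (0.5×0.0363)² = 0.000330;  (−½·δc/c)² = (-0.5×0.109)² = 0.00299;  (2·δp/p)² = (2×0.0816)² = 0.0267;  (2·δx/x)² = (2×0.0382)² = 0.00585
δQ/Q = √(0.0358) = 0.189

0.189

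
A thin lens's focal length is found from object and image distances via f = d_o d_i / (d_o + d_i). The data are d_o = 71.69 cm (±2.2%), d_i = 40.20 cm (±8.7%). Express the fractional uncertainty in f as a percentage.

5.63%

∂f/∂d_o = (d_i/(d_o+d_i))² = 0.129;  ∂f/∂d_i = (d_o/(d_o+d_i))² = 0.411
δf = √((∂f/∂d_o · δd_o)² + (∂f/∂d_i · δd_i)²) = √(0.0414 + 2.06) = 1.45 cm
f = 25.76 cm, so δf/f = 1.45/25.76 = 0.0563.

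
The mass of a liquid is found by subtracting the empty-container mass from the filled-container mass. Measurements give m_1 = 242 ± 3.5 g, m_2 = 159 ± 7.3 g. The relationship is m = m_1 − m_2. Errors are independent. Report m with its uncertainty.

83.0 ± 8.10 g

Absolute uncertainties add in quadrature for a linear combination:
  (δm_1)² = 12.2;  (δm_2)² = 53.3
δm = √(65.5) = 8.10 g
m = 83.0 g.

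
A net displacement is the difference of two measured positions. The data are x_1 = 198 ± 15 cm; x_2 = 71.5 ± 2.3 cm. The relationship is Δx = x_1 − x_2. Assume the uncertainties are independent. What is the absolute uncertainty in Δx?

Sums and differences: (δΔx)² = Σ (cᵢ δxᵢ)².
  (δx_1)² = 225;  (δx_2)² = 5.29
δΔx = √(230) = 15.2 cm

15.2 cm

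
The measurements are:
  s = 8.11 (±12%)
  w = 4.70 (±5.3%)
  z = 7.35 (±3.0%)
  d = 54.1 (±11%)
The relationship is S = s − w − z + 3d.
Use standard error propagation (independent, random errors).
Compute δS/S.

For a sum/difference, combine absolute errors in quadrature:
  (δs)² = 0.947;  (δw)² = 0.0621;  (δz)² = 0.0486;  (3·δd)² = 319
δS = √(320) = 17.9
S = 158, so δS/S = 17.9/158 = 0.113.

0.113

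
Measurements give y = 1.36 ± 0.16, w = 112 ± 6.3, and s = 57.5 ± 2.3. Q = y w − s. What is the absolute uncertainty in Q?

Let p = y·w = 152. δp/p = √((1·δy/y)² + (1·δw/w)²) = √(0.0138 + 0.00316) = 0.130, so δp = 19.9.
Q = p − s: δQ = √(δp² + δs²) = √(395 + 5.29) = 20.0

20.0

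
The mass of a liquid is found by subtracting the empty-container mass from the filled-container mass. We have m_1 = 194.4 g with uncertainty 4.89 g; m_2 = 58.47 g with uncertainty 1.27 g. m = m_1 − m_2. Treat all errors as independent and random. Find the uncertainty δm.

Sums and differences: (δm)² = Σ (cᵢ δxᵢ)².
  (δm_1)² = 23.9;  (δm_2)² = 1.61
δm = √(25.5) = 5.05 g

5.05 g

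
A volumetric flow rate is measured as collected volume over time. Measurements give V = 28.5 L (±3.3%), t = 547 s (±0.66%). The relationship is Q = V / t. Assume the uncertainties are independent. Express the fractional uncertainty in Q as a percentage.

3.37%

Products/powers → add relative errors in quadrature, weighted by exponent:
  (1·δV/V)² = (1×0.0330)² = 0.00109;  (-1·δt/t)² = (-1×0.00660)² = 4.36e-05
δQ/Q = √(0.00113) = 0.0337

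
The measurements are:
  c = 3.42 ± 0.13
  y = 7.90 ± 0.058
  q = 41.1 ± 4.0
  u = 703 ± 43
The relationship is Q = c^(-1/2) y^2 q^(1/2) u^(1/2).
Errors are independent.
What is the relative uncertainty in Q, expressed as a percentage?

6.23%

Q is a product of powers, so relative uncertainties combine in quadrature:
  (−½·δc/c)² = (-0.5×0.0380)² = 0.000361;  (2·δy/y)² = (2×0.00734)² = 0.000216;  (½·δq/q)² = (0.5×0.0973)² = 0.00237;  (½·δu/u)² = (0.5×0.0612)² = 0.000935
δQ/Q = √(0.00388) = 0.0623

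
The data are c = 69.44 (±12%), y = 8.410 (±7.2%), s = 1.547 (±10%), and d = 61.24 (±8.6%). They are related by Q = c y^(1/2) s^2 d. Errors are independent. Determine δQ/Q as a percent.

25.1%

For a monomial Q ∝ c, y^(1/2), s^2, d, fractional errors add in quadrature:
  (1·δc/c)² = (1×0.120)² = 0.0144;  (½·δy/y)² = (0.5×0.0720)² = 0.00130;  (2·δs/s)² = (2×0.100)² = 0.0400;  (1·δd/d)² = (1×0.0860)² = 0.00740
δQ/Q = √(0.0631) = 0.251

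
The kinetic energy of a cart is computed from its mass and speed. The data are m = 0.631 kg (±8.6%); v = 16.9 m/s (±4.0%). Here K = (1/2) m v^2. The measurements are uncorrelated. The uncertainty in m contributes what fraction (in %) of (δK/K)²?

(δK/K)² = (1·δm/m)² + (2·δv/v)²
  m term: (1×0.0860)² = 0.00740
  v term: (2×0.0400)² = 0.00640
Total = 0.0138. Share from m = 0.00740/0.0138 = 0.536.

53.6%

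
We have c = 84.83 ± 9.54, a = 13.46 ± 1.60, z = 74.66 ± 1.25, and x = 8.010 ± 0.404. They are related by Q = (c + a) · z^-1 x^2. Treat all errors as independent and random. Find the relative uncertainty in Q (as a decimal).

0.142

Let u = c + a = 98.29. δu = √(δc² + δa²) = √(91.0 + 2.56) = 9.67, so δu/u = 0.0984.
Q is then a monomial in u, z, x:
δQ/Q = √((δu/u)² + (-1·δz/z)² + (2·δx/x)²) = √(0.00969 + 0.000280 + 0.0102) = 0.142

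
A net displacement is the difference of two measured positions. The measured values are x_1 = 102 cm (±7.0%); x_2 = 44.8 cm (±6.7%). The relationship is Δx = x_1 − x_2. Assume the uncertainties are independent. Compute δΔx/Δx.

0.135

For a sum/difference, combine absolute errors in quadrature:
  (δx_1)² = 51.0;  (δx_2)² = 9.01
δΔx = √(60.0) = 7.75 cm
Δx = 57.2 cm, so δΔx/Δx = 7.75/57.2 = 0.135.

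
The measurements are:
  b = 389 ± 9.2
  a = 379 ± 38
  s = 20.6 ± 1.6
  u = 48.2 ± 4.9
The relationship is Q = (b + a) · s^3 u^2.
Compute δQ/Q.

0.313

Let w = b + a = 768. δw = √(δb² + δa²) = √(84.6 + 1440) = 39.1, so δw/w = 0.0509.
Q is then a monomial in w, s, u:
δQ/Q = √((δw/w)² + (3·δs/s)² + (2·δu/u)²) = √(0.00259 + 0.0543 + 0.0413) = 0.313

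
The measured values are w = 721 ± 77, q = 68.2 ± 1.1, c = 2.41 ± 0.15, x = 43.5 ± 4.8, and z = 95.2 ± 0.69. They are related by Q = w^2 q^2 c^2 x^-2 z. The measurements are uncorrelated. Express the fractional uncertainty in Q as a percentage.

Products/powers → add relative errors in quadrature, weighted by exponent:
  (2·δw/w)² = (2×0.107)² = 0.0456;  (2·δq/q)² = (2×0.0161)² = 0.00104;  (2·δc/c)² = (2×0.0622)² = 0.0155;  (-2·δx/x)² = (-2×0.110)² = 0.0487;  (1·δz/z)² = (1×0.00725)² = 5.25e-05
δQ/Q = √(0.111) = 0.333

33.3%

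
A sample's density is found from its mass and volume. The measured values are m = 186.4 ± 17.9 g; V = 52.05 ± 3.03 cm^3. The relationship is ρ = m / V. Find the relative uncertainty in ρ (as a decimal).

0.112

For a monomial ρ ∝ m, V^-1, fractional errors add in quadrature:
  (1·δm/m)² = (1×0.0960)² = 0.00922;  (-1·δV/V)² = (-1×0.0582)² = 0.00339
δρ/ρ = √(0.0126) = 0.112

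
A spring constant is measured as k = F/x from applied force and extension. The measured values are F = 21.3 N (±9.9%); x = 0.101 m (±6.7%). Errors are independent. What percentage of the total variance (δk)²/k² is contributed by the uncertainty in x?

31.4%

(δk/k)² = (1·δF/F)² + (-1·δx/x)²
  F term: (1×0.0990)² = 0.00980
  x term: (-1×0.0670)² = 0.00449
Total = 0.0143. Share from x = 0.00449/0.0143 = 0.314.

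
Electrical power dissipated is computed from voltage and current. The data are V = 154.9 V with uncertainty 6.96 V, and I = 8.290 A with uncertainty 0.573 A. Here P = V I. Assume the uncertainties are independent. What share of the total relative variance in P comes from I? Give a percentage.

70.3%

(δP/P)² = (1·δV/V)² + (1·δI/I)²
  V term: (1×0.0449)² = 0.00202
  I term: (1×0.0691)² = 0.00478
Total = 0.00680. Share from I = 0.00478/0.00680 = 0.703.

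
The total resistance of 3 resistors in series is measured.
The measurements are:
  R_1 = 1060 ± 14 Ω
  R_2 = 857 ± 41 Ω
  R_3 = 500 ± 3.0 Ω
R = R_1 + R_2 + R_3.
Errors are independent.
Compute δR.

43.4 Ω

Sums and differences: (δR)² = Σ (cᵢ δxᵢ)².
  (δR_1)² = 196;  (δR_2)² = 1680;  (δR_3)² = 9.00
δR = √(1890) = 43.4 Ω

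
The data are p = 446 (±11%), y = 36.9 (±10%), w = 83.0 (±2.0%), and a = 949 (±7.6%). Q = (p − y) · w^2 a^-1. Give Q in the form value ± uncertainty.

2970 ± 439

Let u = p − y = 409. δu = √(δp² + δy²) = √(2410 + 13.6) = 49.2, so δu/u = 0.120.
Q is then a monomial in u, w, a:
δQ/Q = √((δu/u)² + (2·δw/w)² + (-1·δa/a)²) = √(0.0145 + 0.00160 + 0.00578) = 0.148
Q = 2970, so δQ = 0.148 × 2970 = 439.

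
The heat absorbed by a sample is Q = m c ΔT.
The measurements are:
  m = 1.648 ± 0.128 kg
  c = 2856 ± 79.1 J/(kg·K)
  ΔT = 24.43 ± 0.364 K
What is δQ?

Since Q is a product/quotient, work with relative uncertainties:
  (1·δm/m)² = (1×0.0777)² = 0.00603;  (1·δc/c)² = (1×0.0277)² = 0.000767;  (1·δΔT/ΔT)² = (1×0.0149)² = 0.000222
δQ/Q = √(0.00702) = 0.0838
Q = 115000 J, so δQ = 0.0838 × 115000 = 9640 J.

9640 J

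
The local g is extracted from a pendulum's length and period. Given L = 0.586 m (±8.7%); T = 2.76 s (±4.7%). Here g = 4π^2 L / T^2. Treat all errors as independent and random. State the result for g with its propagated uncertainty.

3.04 ± 0.389 m/s^2

Since g is a product/quotient, work with relative uncertainties:
  (1·δL/L)² = (1×0.0870)² = 0.00757;  (-2·δT/T)² = (-2×0.0470)² = 0.00884
δg/g = √(0.0164) = 0.128
g = 3.04 m/s^2, so δg = 0.128 × 3.04 = 0.389 m/s^2.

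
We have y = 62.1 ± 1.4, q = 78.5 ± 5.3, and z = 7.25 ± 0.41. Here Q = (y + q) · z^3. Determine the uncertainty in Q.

9330

Let u = y + q = 141. δu = √(δy² + δq²) = √(1.96 + 28.1) = 5.48, so δu/u = 0.0390.
Q is then a monomial in u, z:
δQ/Q = √((δu/u)² + (3·δz/z)²) = √(0.00152 + 0.0288) = 0.174
Q = 53600, so δQ = 0.174 × 53600 = 9330.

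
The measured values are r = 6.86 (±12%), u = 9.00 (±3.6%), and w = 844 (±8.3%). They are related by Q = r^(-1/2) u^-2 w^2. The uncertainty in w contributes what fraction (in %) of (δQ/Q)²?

(δQ/Q)² = (−½·δr/r)² + (-2·δu/u)² + (2·δw/w)²
  r term: (-0.5×0.120)² = 0.00360
  u term: (-2×0.0360)² = 0.00518
  w term: (2×0.0830)² = 0.0276
Total = 0.0363. Share from w = 0.0276/0.0363 = 0.758.

75.8%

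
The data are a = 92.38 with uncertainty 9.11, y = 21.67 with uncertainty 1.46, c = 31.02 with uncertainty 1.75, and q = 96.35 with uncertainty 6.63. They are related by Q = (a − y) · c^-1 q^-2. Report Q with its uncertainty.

Let u = a − y = 70.71. δu = √(δa² + δy²) = √(83.0 + 2.13) = 9.23, so δu/u = 0.130.
Q is then a monomial in u, c, q:
δQ/Q = √((δu/u)² + (-1·δc/c)² + (-2·δq/q)²) = √(0.0170 + 0.00318 + 0.0189) = 0.198
Q = 0.0002455, so δQ = 0.198 × 0.0002455 = 4.86e-05.

(2.455 ± 0.486) × 10^-4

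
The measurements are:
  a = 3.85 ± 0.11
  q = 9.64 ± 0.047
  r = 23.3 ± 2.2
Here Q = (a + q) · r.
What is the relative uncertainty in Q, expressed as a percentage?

9.48%

Let u = a + q = 13.5. δu = √(δa² + δq²) = √(0.0121 + 0.00221) = 0.120, so δu/u = 0.00887.
Q is then a monomial in u, r:
δQ/Q = √((δu/u)² + (1·δr/r)²) = √(7.86e-05 + 0.00892) = 0.0948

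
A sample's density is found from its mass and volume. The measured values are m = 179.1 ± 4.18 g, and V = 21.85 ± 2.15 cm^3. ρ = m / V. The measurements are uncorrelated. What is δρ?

Products/powers → add relative errors in quadrature, weighted by exponent:
  (1·δm/m)² = (1×0.0233)² = 0.000545;  (-1·δV/V)² = (-1×0.0984)² = 0.00968
δρ/ρ = √(0.0102) = 0.101
ρ = 8.197 g/cm^3, so δρ = 0.101 × 8.197 = 0.829 g/cm^3.

0.829 g/cm^3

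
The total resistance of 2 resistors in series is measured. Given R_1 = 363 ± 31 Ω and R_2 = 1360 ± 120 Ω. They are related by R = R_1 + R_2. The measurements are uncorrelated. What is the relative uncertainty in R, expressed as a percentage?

7.19%

For a sum/difference, combine absolute errors in quadrature:
  (δR_1)² = 961;  (δR_2)² = 14400
δR = √(15400) = 124 Ω
R = 1720 Ω, so δR/R = 124/1720 = 0.0719.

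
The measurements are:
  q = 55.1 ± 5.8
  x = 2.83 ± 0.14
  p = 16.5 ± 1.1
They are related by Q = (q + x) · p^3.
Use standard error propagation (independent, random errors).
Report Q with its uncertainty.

Let u = q + x = 57.9. δu = √(δq² + δx²) = √(33.6 + 0.0196) = 5.80, so δu/u = 0.100.
Q is then a monomial in u, p:
δQ/Q = √((δu/u)² + (3·δp/p)²) = √(0.0100 + 0.0400) = 0.224
Q = 2.6e+05, so δQ = 0.224 × 2.6e+05 = 58200.

(2.60 ± 0.582) × 10^5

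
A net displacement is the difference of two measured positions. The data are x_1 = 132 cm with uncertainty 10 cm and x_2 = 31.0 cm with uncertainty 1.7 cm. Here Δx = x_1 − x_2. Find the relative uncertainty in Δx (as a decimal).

Δx is a linear combination, so absolute uncertainties add in quadrature:
  (δx_1)² = 100;  (δx_2)² = 2.89
δΔx = √(103) = 10.1 cm
Δx = 101 cm, so δΔx/Δx = 10.1/101 = 0.100.

0.100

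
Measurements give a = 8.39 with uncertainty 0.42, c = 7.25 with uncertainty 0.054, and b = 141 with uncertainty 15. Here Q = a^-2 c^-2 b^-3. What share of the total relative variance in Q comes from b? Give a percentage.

(δQ/Q)² = (-2·δa/a)² + (-2·δc/c)² + (-3·δb/b)²
  a term: (-2×0.0501)² = 0.0100
  c term: (-2×0.00745)² = 0.000222
  b term: (-3×0.106)² = 0.102
Total = 0.112. Share from b = 0.102/0.112 = 0.909.

90.9%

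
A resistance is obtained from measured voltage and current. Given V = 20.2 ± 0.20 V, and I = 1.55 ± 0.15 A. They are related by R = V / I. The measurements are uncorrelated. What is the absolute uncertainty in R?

For a monomial R ∝ V, I^-1, fractional errors add in quadrature:
  (1·δV/V)² = (1×0.00990)² = 9.8e-05;  (-1·δI/I)² = (-1×0.0968)² = 0.00937
δR/R = √(0.00946) = 0.0973
R = 13.0 Ω, so δR = 0.0973 × 13.0 = 1.27 Ω.

1.27 Ω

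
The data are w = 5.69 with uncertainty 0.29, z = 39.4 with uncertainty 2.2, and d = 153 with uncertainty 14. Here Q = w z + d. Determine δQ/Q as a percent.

5.83%

Let p = w·z = 224. δp/p = √((1·δw/w)² + (1·δz/z)²) = √(0.00260 + 0.00312) = 0.0756, so δp = 16.9.
Q = p + d: δQ = √(δp² + δd²) = √(287 + 196) = 22.0
Q = 377, so δQ/Q = 22.0/377 = 0.0583.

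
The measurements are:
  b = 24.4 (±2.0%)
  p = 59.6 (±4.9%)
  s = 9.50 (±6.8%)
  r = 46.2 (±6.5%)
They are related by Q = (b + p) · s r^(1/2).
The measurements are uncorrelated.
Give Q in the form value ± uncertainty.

5420 ± 451

Let u = b + p = 84.0. δu = √(δb² + δp²) = √(0.238 + 8.53) = 2.96, so δu/u = 0.0352.
Q is then a monomial in u, s, r:
δQ/Q = √((δu/u)² + (1·δs/s)² + (½·δr/r)²) = √(0.00124 + 0.00462 + 0.00106) = 0.0832
Q = 5420, so δQ = 0.0832 × 5420 = 451.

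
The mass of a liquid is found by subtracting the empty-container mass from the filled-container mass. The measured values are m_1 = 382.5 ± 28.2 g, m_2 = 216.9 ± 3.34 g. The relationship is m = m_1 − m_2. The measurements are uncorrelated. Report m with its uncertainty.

165.6 ± 28.4 g

For a sum/difference, combine absolute errors in quadrature:
  (δm_1)² = 795;  (δm_2)² = 11.2
δm = √(806) = 28.4 g
m = 165.6 g.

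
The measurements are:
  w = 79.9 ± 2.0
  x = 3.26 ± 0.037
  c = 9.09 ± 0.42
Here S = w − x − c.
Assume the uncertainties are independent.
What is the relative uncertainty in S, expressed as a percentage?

Each term contributes (cᵢ δxᵢ)² to (δS)²:
  (δw)² = 4.00;  (δx)² = 0.00137;  (δc)² = 0.176
δS = √(4.18) = 2.04
S = 67.6, so δS/S = 2.04/67.6 = 0.0303.

3.03%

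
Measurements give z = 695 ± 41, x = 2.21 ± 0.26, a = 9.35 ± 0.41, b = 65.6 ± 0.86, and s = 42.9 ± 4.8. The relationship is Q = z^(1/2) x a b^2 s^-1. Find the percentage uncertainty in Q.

17.3%

Since Q is a product/quotient, work with relative uncertainties:
  (½·δz/z)² = (0.5×0.0590)² = 0.000870;  (1·δx/x)² = (1×0.118)² = 0.0138;  (1·δa/a)² = (1×0.0439)² = 0.00192;  (2·δb/b)² = (2×0.0131)² = 0.000687;  (-1·δs/s)² = (-1×0.112)² = 0.0125
δQ/Q = √(0.0298) = 0.173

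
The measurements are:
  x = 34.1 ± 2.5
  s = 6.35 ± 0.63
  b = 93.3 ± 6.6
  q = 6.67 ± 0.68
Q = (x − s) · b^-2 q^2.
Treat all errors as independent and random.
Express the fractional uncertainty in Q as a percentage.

26.5%

Let u = x − s = 27.8. δu = √(δx² + δs²) = √(6.25 + 0.397) = 2.58, so δu/u = 0.0929.
Q is then a monomial in u, b, q:
δQ/Q = √((δu/u)² + (-2·δb/b)² + (2·δq/q)²) = √(0.00863 + 0.0200 + 0.0416) = 0.265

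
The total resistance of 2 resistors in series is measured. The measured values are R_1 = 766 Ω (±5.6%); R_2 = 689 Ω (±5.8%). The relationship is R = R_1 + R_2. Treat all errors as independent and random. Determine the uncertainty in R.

58.6 Ω

Each term contributes (cᵢ δxᵢ)² to (δR)²:
  (δR_1)² = 1840;  (δR_2)² = 1600
δR = √(3440) = 58.6 Ω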